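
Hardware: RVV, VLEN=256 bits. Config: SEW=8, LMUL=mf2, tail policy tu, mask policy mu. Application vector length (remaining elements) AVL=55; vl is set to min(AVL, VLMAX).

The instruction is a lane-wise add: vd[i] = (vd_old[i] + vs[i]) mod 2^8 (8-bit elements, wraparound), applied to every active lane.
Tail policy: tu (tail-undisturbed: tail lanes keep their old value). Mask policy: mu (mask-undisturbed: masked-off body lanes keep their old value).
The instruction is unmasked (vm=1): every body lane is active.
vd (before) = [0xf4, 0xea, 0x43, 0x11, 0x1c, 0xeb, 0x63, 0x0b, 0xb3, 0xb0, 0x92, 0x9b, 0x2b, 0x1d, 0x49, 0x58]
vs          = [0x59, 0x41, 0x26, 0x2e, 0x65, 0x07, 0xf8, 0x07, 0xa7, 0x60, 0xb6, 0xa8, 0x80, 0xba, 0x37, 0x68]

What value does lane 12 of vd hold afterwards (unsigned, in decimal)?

VLMAX = (256 × 1/2) / 8 = 16 lanes
vl = min(AVL, VLMAX) = min(55, 16) = 16
lane  0: add(0xf4,0x59) ⇒ 0x4d
lane  1: add(0xea,0x41) ⇒ 0x2b
lane  2: add(0x43,0x26) ⇒ 0x69
lane  3: add(0x11,0x2e) ⇒ 0x3f
lane  4: add(0x1c,0x65) ⇒ 0x81
lane  5: add(0xeb,0x07) ⇒ 0xf2
lane  6: add(0x63,0xf8) ⇒ 0x5b
lane  7: add(0x0b,0x07) ⇒ 0x12
lane  8: add(0xb3,0xa7) ⇒ 0x5a
lane  9: add(0xb0,0x60) ⇒ 0x10
lane 10: add(0x92,0xb6) ⇒ 0x48
lane 11: add(0x9b,0xa8) ⇒ 0x43
lane 12: add(0x2b,0x80) ⇒ 0xab
lane 13: add(0x1d,0xba) ⇒ 0xd7
lane 14: add(0x49,0x37) ⇒ 0x80
lane 15: add(0x58,0x68) ⇒ 0xc0

vd[12] = 171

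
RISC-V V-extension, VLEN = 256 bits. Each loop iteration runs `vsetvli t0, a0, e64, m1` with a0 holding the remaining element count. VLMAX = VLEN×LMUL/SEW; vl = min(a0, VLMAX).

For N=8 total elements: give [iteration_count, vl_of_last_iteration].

[iterations, last_vl] = [2, 4]

lanes per group: 256·1/64 = 4
N=8: ⌈8/4⌉ = 2 iters; last vl = 8 − 1×4 = 4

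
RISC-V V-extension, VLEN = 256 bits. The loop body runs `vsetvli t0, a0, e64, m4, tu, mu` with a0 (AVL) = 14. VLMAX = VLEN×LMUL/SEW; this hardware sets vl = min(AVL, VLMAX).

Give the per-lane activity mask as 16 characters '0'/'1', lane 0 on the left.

VLMAX = VLEN×LMUL/SEW = 256×4/64 = 16
vl ← min(14, 16) = 14
bits (lane 0 leftmost): 1111111111111100

predicate = 1111111111111100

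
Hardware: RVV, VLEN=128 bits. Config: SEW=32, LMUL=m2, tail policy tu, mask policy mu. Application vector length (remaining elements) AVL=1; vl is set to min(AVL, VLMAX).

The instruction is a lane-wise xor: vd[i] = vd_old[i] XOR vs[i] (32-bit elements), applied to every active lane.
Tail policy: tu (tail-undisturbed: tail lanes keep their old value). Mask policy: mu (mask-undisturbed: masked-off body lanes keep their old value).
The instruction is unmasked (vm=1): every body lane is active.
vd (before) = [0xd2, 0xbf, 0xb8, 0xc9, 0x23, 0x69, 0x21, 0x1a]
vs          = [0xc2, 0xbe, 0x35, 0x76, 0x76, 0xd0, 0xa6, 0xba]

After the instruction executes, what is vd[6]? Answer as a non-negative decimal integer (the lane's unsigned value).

VLMAX = (128 × 2) / 32 = 8 lanes
vl = min(AVL, VLMAX) = min(1, 8) = 1
lane  0: xor(0xd2,0xc2) ⇒ 0x10
lane  1: tail/keep ⇒ 0xbf
lane  2: tail/keep ⇒ 0xb8
lane  3: tail/keep ⇒ 0xc9
lane  4: tail/keep ⇒ 0x23
lane  5: tail/keep ⇒ 0x69
lane  6: tail/keep ⇒ 0x21
lane  7: tail/keep ⇒ 0x1a

vd[6] = 33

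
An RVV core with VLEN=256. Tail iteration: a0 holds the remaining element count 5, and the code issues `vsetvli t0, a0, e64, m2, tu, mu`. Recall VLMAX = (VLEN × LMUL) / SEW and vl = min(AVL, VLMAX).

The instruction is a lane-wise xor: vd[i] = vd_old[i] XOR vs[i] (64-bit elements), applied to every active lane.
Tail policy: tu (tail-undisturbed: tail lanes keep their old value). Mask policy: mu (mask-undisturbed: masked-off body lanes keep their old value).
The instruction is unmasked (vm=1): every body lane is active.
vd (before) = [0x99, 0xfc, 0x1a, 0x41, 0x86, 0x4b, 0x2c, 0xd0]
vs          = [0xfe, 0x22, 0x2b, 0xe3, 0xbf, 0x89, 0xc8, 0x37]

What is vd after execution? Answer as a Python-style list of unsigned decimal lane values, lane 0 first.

lanes per group: 256·2/64 = 8
vl = min(AVL, VLMAX) = min(5, 8) = 5
[0] xor(0x99,0xfe) = 0x67
[1] xor(0xfc,0x22) = 0xde
[2] xor(0x1a,0x2b) = 0x31
[3] xor(0x41,0xe3) = 0xa2
[4] xor(0x86,0xbf) = 0x39
[5] tail/keep = 0x4b
[6] tail/keep = 0x2c
[7] tail/keep = 0xd0

vd = [103, 222, 49, 162, 57, 75, 44, 208]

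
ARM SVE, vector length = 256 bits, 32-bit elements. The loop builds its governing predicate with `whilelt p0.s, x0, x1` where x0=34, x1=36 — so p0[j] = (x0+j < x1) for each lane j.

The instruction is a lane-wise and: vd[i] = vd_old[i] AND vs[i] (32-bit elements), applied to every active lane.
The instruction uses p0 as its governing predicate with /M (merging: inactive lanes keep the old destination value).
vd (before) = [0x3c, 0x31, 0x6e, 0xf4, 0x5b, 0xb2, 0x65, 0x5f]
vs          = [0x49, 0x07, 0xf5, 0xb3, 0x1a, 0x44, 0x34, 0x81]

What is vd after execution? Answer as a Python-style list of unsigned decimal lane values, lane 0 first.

256-bit reg / 32-bit elem → 8 lanes
whilelt: lane j active iff 34+j < 36 → j < 2 → 2 active
[0] and(0x3c,0x49) = 0x08
[1] and(0x31,0x07) = 0x01
[2] tail/keep = 0x6e
[3] tail/keep = 0xf4
[4] tail/keep = 0x5b
[5] tail/keep = 0xb2
[6] tail/keep = 0x65
[7] tail/keep = 0x5f

vd = [8, 1, 110, 244, 91, 178, 101, 95]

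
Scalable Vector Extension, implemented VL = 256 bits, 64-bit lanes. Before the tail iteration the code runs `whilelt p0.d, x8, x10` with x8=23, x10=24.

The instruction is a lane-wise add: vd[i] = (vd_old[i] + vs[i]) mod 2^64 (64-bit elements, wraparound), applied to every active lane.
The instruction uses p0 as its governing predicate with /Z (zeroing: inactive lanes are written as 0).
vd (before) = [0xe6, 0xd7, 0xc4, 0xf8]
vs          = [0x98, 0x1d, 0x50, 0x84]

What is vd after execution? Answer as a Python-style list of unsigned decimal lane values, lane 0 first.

256-bit reg / 64-bit elem → 4 lanes
whilelt: lane j active iff 23+j < 24 → j < 1 → 1 active
vd[0] add(0xe6,0x98) -> 0x17e
vd[1] tail/zero -> 0x00
vd[2] tail/zero -> 0x00
vd[3] tail/zero -> 0x00

vd = [382, 0, 0, 0]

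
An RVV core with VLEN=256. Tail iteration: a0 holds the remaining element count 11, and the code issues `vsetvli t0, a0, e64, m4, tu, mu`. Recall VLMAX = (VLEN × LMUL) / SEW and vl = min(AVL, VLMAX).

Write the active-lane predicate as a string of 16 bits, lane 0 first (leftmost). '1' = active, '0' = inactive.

predicate = 1111111111100000

VLMAX = VLEN×LMUL/SEW = 256×4/64 = 16
vl = min(AVL, VLMAX) = min(11, 16) = 11
bits (lane 0 leftmost): 1111111111100000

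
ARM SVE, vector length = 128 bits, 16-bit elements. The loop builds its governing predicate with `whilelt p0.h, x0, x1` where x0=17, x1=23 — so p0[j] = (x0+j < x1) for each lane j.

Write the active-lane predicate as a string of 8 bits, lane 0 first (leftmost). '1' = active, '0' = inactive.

predicate = 11111100

128-bit reg / 16-bit elem → 8 lanes
whilelt: lane j active iff 17+j < 23 → j < 6 → 6 active
bits (lane 0 leftmost): 11111100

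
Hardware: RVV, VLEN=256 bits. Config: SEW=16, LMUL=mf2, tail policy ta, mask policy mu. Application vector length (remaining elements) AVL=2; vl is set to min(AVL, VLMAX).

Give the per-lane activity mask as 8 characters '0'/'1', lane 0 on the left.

predicate = 11000000

VLMAX = VLEN×LMUL/SEW = 256×1/2/16 = 8
vl = min(AVL, VLMAX) = min(2, 8) = 2
bits (lane 0 leftmost): 11000000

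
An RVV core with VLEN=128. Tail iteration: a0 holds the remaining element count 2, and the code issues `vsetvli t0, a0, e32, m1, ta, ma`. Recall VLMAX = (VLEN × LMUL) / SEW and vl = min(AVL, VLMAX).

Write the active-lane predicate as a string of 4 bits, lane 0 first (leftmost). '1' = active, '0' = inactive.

VLMAX = VLEN×LMUL/SEW = 128×1/32 = 4
vl = min(AVL, VLMAX) = min(2, 4) = 2
bits (lane 0 leftmost): 1100

predicate = 1100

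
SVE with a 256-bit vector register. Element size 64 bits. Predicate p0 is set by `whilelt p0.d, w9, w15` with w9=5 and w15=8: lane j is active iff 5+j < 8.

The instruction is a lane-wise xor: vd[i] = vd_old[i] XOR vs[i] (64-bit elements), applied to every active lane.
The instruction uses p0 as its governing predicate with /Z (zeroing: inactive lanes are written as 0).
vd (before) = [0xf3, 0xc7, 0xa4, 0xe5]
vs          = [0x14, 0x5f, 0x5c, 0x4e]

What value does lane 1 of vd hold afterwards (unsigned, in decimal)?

256-bit reg / 64-bit elem → 4 lanes
active while 5+j < 8, i.e. j ∈ [0,3) capped at 4 ⇒ 3
vd[0] xor(0xf3,0x14) -> 0xe7
vd[1] xor(0xc7,0x5f) -> 0x98
vd[2] xor(0xa4,0x5c) -> 0xf8
vd[3] tail/zero -> 0x00

vd[1] = 152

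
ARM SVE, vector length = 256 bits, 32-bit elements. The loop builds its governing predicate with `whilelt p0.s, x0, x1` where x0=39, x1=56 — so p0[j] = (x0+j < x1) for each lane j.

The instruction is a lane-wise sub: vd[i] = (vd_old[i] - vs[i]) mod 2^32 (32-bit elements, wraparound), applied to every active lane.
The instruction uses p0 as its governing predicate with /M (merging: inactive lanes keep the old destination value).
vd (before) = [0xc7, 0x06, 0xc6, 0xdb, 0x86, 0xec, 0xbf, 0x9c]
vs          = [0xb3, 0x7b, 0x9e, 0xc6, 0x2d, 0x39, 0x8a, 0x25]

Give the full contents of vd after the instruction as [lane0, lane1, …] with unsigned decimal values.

vd = [20, 4294967179, 40, 21, 89, 179, 53, 119]

register lanes = 256/32 = 8
p0[j] = (39+j < 56); true for j=0..7 → 8 lanes set
vd[0] sub(0xc7,0xb3) -> 0x14
vd[1] sub(0x06,0x7b) -> 0xffffff8b
vd[2] sub(0xc6,0x9e) -> 0x28
vd[3] sub(0xdb,0xc6) -> 0x15
vd[4] sub(0x86,0x2d) -> 0x59
vd[5] sub(0xec,0x39) -> 0xb3
vd[6] sub(0xbf,0x8a) -> 0x35
vd[7] sub(0x9c,0x25) -> 0x77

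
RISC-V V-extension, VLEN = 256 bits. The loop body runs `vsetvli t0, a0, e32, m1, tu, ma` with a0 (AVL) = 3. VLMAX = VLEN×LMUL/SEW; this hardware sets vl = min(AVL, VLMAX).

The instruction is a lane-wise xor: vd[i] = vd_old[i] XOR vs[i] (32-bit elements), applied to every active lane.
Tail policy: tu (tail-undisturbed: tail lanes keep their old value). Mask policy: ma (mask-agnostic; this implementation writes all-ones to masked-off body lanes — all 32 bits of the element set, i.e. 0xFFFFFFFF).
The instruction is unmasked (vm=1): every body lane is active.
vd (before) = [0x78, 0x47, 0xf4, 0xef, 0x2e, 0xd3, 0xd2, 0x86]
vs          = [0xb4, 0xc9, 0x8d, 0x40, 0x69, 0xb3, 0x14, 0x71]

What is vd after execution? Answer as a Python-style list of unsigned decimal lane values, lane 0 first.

vd = [204, 142, 121, 239, 46, 211, 210, 134]

VLMAX = VLEN×LMUL/SEW = 256×1/32 = 8
AVL=3 ≤ VLMAX=8, so vl = 3
[0] xor(0x78,0xb4) = 0xcc
[1] xor(0x47,0xc9) = 0x8e
[2] xor(0xf4,0x8d) = 0x79
[3] tail/keep = 0xef
[4] tail/keep = 0x2e
[5] tail/keep = 0xd3
[6] tail/keep = 0xd2
[7] tail/keep = 0x86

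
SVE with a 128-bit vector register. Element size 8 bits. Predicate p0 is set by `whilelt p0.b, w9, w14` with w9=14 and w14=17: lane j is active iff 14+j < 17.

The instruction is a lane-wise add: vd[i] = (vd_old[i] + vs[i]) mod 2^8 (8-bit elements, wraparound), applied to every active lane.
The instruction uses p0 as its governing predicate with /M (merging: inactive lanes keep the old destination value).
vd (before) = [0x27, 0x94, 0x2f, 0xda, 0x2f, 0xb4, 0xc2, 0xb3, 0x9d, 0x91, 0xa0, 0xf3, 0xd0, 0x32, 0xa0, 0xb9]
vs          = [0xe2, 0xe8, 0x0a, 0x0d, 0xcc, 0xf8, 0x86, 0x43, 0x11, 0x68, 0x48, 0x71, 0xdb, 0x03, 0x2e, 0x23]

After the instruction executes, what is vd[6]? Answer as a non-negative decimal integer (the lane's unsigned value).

vd[6] = 194

register lanes = 128/8 = 16
p0[j] = (14+j < 17); true for j=0..2 → 3 lanes set
lane  0: add(0x27,0xe2) ⇒ 0x09
lane  1: add(0x94,0xe8) ⇒ 0x7c
lane  2: add(0x2f,0x0a) ⇒ 0x39
lane  3: tail/keep ⇒ 0xda
lane  4: tail/keep ⇒ 0x2f
lane  5: tail/keep ⇒ 0xb4
lane  6: tail/keep ⇒ 0xc2
lane  7: tail/keep ⇒ 0xb3
lane  8: tail/keep ⇒ 0x9d
lane  9: tail/keep ⇒ 0x91
lane 10: tail/keep ⇒ 0xa0
lane 11: tail/keep ⇒ 0xf3
lane 12: tail/keep ⇒ 0xd0
lane 13: tail/keep ⇒ 0x32
lane 14: tail/keep ⇒ 0xa0
lane 15: tail/keep ⇒ 0xb9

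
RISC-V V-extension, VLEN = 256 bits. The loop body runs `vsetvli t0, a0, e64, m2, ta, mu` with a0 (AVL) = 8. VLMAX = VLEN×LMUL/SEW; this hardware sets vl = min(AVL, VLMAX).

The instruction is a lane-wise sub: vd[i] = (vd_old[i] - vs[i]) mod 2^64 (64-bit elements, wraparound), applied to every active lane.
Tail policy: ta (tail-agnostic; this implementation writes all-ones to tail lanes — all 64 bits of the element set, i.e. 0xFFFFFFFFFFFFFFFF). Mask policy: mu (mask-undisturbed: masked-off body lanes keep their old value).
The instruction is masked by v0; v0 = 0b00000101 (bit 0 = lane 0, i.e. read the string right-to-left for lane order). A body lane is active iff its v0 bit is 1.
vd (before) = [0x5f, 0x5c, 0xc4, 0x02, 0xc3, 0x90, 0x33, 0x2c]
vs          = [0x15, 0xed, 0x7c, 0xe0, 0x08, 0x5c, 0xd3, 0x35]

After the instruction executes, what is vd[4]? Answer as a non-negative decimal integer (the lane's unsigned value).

vd[4] = 195

VLMAX = (256 × 2) / 64 = 8 lanes
AVL=8 ≤ VLMAX=8, so vl = 8
vd[0] sub(0x5f,0x15) -> 0x4a
vd[1] mask-off/keep -> 0x5c
vd[2] sub(0xc4,0x7c) -> 0x48
vd[3] mask-off/keep -> 0x02
vd[4] mask-off/keep -> 0xc3
vd[5] mask-off/keep -> 0x90
vd[6] mask-off/keep -> 0x33
vd[7] mask-off/keep -> 0x2c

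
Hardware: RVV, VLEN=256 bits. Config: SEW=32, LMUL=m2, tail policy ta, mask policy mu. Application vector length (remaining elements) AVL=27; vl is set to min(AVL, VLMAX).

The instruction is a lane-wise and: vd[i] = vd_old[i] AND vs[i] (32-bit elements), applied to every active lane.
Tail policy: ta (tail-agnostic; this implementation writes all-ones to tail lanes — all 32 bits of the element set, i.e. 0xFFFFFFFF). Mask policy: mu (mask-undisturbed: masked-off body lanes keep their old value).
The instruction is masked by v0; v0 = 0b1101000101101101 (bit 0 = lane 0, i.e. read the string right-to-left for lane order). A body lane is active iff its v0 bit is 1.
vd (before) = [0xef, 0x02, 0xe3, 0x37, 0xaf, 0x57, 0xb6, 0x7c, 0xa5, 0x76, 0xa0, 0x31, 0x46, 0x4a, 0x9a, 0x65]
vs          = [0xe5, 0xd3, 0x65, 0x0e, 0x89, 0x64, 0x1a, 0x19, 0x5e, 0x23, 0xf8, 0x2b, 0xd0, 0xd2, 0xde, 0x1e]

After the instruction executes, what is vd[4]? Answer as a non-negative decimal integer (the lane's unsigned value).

VLMAX = VLEN×LMUL/SEW = 256×2/32 = 16
vl ← min(27, 16) = 16
lane  0: and(0xef,0xe5) ⇒ 0xe5
lane  1: mask-off/keep ⇒ 0x02
lane  2: and(0xe3,0x65) ⇒ 0x61
lane  3: and(0x37,0x0e) ⇒ 0x06
lane  4: mask-off/keep ⇒ 0xaf
lane  5: and(0x57,0x64) ⇒ 0x44
lane  6: and(0xb6,0x1a) ⇒ 0x12
lane  7: mask-off/keep ⇒ 0x7c
lane  8: and(0xa5,0x5e) ⇒ 0x04
lane  9: mask-off/keep ⇒ 0x76
lane 10: mask-off/keep ⇒ 0xa0
lane 11: mask-off/keep ⇒ 0x31
lane 12: and(0x46,0xd0) ⇒ 0x40
lane 13: mask-off/keep ⇒ 0x4a
lane 14: and(0x9a,0xde) ⇒ 0x9a
lane 15: and(0x65,0x1e) ⇒ 0x04

vd[4] = 175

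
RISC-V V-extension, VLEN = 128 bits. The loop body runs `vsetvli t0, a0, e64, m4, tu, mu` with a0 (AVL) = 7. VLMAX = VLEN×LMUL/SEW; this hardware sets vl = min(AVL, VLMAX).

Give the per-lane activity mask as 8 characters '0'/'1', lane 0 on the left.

predicate = 11111110

VLMAX = VLEN×LMUL/SEW = 128×4/64 = 8
vl = min(AVL, VLMAX) = min(7, 8) = 7
bits (lane 0 leftmost): 11111110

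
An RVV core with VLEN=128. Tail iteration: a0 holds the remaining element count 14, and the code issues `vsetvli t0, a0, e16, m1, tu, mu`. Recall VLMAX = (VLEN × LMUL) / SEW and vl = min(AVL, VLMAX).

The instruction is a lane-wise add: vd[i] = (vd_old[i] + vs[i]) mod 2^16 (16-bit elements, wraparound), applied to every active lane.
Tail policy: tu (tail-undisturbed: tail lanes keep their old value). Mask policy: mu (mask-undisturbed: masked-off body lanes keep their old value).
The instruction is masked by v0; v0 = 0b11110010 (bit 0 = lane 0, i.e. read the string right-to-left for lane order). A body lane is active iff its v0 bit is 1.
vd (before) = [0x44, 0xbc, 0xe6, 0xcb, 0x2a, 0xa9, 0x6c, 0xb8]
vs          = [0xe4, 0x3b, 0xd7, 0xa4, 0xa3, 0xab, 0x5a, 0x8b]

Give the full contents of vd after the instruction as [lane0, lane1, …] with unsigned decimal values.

VLMAX = VLEN×LMUL/SEW = 128×1/16 = 8
vl ← min(14, 8) = 8
[0] mask-off/keep = 0x44
[1] add(0xbc,0x3b) = 0xf7
[2] mask-off/keep = 0xe6
[3] mask-off/keep = 0xcb
[4] add(0x2a,0xa3) = 0xcd
[5] add(0xa9,0xab) = 0x154
[6] add(0x6c,0x5a) = 0xc6
[7] add(0xb8,0x8b) = 0x143

vd = [68, 247, 230, 203, 205, 340, 198, 323]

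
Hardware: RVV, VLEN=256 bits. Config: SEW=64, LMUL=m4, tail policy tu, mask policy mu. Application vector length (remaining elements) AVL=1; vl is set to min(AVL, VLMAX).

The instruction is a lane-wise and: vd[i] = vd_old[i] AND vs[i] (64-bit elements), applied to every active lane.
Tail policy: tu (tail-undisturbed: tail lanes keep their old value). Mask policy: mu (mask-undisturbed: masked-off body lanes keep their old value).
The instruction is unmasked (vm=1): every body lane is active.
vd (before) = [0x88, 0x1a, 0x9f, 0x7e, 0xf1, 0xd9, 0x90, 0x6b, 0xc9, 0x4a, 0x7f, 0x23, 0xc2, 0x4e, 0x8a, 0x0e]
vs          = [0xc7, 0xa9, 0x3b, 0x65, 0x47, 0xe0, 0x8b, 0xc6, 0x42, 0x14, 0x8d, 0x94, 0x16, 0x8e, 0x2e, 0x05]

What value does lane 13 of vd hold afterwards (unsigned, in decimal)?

VLMAX = (256 × 4) / 64 = 16 lanes
vl ← min(1, 16) = 1
lane  0: and(0x88,0xc7) ⇒ 0x80
lane  1: tail/keep ⇒ 0x1a
lane  2: tail/keep ⇒ 0x9f
lane  3: tail/keep ⇒ 0x7e
lane  4: tail/keep ⇒ 0xf1
lane  5: tail/keep ⇒ 0xd9
lane  6: tail/keep ⇒ 0x90
lane  7: tail/keep ⇒ 0x6b
lane  8: tail/keep ⇒ 0xc9
lane  9: tail/keep ⇒ 0x4a
lane 10: tail/keep ⇒ 0x7f
lane 11: tail/keep ⇒ 0x23
lane 12: tail/keep ⇒ 0xc2
lane 13: tail/keep ⇒ 0x4e
lane 14: tail/keep ⇒ 0x8a
lane 15: tail/keep ⇒ 0x0e

vd[13] = 78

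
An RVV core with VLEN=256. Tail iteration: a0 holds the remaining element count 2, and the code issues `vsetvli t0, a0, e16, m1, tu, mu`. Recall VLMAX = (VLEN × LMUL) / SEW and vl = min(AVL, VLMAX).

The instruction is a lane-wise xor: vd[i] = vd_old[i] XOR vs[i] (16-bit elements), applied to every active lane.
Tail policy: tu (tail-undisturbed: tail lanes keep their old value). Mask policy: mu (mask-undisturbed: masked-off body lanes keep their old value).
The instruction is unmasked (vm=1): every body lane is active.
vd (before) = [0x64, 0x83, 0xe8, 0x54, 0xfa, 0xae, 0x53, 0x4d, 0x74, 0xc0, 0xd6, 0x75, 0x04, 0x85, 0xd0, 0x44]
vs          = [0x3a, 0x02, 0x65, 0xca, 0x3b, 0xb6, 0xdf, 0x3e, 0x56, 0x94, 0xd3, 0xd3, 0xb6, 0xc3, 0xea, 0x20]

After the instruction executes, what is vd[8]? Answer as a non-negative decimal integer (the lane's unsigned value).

VLMAX = VLEN×LMUL/SEW = 256×1/16 = 16
AVL=2 ≤ VLMAX=16, so vl = 2
  i=0: xor(0x64,0x3a) → 94
  i=1: xor(0x83,0x02) → 129
  i=2: tail/keep → 232
  i=3: tail/keep → 84
  i=4: tail/keep → 250
  i=5: tail/keep → 174
  i=6: tail/keep → 83
  i=7: tail/keep → 77
  i=8: tail/keep → 116
  i=9: tail/keep → 192
  i=10: tail/keep → 214
  i=11: tail/keep → 117
  i=12: tail/keep → 4
  i=13: tail/keep → 133
  i=14: tail/keep → 208
  i=15: tail/keep → 68

vd[8] = 116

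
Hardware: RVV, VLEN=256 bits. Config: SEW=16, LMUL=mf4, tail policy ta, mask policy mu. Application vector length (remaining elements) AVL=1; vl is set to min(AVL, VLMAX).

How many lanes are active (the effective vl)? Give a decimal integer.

lanes per group: 256·1/4/16 = 4
vl ← min(1, 4) = 1

vl = 1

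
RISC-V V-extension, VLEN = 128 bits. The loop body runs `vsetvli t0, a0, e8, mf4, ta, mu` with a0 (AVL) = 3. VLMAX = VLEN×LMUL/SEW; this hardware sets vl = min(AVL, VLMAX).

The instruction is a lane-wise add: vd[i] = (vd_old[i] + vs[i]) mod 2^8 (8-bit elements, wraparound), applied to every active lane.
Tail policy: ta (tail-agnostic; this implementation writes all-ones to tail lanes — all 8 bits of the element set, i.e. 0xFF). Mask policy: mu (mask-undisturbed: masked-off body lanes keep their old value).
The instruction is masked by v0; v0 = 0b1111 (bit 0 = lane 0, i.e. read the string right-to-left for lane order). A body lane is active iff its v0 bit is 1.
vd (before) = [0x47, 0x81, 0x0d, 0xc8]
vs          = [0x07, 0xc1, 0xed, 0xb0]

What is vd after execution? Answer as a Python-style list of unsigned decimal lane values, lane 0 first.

VLMAX = (128 × 1/4) / 8 = 4 lanes
AVL=3 ≤ VLMAX=4, so vl = 3
  i=0: add(0x47,0x07) → 78
  i=1: add(0x81,0xc1) → 66
  i=2: add(0x0d,0xed) → 250
  i=3: tail/ones → 255

vd = [78, 66, 250, 255]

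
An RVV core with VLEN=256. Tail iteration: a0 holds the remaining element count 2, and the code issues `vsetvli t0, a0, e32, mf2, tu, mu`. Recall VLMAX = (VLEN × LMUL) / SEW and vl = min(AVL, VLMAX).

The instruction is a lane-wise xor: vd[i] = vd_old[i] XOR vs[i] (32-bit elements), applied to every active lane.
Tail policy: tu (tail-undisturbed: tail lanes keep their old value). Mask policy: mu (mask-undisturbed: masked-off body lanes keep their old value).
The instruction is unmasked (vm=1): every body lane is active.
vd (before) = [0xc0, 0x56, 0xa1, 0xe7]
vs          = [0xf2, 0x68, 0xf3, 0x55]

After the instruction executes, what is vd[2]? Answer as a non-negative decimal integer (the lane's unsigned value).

lanes per group: 256·1/2/32 = 4
vl = min(AVL, VLMAX) = min(2, 4) = 2
lane  0: xor(0xc0,0xf2) ⇒ 0x32
lane  1: xor(0x56,0x68) ⇒ 0x3e
lane  2: tail/keep ⇒ 0xa1
lane  3: tail/keep ⇒ 0xe7

vd[2] = 161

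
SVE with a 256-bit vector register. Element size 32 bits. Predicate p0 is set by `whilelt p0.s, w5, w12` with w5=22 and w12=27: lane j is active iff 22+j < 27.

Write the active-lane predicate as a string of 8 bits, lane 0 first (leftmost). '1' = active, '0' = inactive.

256-bit reg / 32-bit elem → 8 lanes
active while 22+j < 27, i.e. j ∈ [0,5) capped at 8 ⇒ 5
bits (lane 0 leftmost): 11111000

predicate = 11111000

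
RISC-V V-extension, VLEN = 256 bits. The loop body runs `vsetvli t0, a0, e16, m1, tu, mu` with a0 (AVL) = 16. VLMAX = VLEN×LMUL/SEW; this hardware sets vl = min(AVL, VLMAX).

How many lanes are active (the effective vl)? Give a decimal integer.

VLMAX = VLEN×LMUL/SEW = 256×1/16 = 16
vl ← min(16, 16) = 16

vl = 16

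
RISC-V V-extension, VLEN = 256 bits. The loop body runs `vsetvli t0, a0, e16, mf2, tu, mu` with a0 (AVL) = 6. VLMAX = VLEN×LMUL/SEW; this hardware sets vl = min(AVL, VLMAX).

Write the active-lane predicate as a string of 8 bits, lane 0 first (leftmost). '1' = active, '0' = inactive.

predicate = 11111100

VLMAX = VLEN×LMUL/SEW = 256×1/2/16 = 8
vl = min(AVL, VLMAX) = min(6, 8) = 6
bits (lane 0 leftmost): 11111100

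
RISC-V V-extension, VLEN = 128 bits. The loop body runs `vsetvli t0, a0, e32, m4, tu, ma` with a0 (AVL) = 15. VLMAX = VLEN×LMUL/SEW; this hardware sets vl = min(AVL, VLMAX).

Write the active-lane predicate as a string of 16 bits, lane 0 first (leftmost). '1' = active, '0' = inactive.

predicate = 1111111111111110

lanes per group: 128·4/32 = 16
AVL=15 ≤ VLMAX=16, so vl = 15
bits (lane 0 leftmost): 1111111111111110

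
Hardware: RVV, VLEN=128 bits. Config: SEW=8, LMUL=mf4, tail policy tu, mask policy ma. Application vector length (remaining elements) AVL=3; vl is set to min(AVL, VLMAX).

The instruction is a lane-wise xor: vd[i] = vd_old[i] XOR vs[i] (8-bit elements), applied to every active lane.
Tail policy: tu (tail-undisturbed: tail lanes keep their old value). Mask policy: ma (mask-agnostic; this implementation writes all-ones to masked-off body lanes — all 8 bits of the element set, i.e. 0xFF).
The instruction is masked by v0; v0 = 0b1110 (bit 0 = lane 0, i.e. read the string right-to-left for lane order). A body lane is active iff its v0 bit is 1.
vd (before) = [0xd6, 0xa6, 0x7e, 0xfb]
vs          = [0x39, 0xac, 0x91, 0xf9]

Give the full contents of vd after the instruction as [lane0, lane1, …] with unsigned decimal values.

VLMAX = (128 × 1/4) / 8 = 4 lanes
vl ← min(3, 4) = 3
  i=0: mask-off/ones → 255
  i=1: xor(0xa6,0xac) → 10
  i=2: xor(0x7e,0x91) → 239
  i=3: tail/keep → 251

vd = [255, 10, 239, 251]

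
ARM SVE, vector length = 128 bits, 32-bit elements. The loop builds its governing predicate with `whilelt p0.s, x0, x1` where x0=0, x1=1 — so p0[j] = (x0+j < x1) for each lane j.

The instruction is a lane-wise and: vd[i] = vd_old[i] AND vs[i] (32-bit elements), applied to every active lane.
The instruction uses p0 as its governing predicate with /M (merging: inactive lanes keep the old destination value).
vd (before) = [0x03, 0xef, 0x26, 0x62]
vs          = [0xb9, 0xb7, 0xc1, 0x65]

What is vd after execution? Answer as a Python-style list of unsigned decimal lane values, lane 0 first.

128-bit reg / 32-bit elem → 4 lanes
whilelt: lane j active iff 0+j < 1 → j < 1 → 1 active
lane  0: and(0x03,0xb9) ⇒ 0x01
lane  1: tail/keep ⇒ 0xef
lane  2: tail/keep ⇒ 0x26
lane  3: tail/keep ⇒ 0x62

vd = [1, 239, 38, 98]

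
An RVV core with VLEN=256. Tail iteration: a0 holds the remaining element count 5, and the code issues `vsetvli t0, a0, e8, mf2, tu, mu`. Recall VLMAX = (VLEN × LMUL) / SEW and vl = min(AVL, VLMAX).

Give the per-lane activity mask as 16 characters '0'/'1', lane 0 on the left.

lanes per group: 256·1/2/8 = 16
vl = min(AVL, VLMAX) = min(5, 16) = 5
bits (lane 0 leftmost): 1111100000000000

predicate = 1111100000000000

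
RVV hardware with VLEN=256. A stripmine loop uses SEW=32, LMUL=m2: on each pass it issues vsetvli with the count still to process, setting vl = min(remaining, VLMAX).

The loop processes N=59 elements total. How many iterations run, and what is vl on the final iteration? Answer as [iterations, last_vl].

[iterations, last_vl] = [4, 11]

VLMAX = VLEN×LMUL/SEW = 256×2/32 = 16
59 elements at 16/iter → 4 passes, remainder 11 on the last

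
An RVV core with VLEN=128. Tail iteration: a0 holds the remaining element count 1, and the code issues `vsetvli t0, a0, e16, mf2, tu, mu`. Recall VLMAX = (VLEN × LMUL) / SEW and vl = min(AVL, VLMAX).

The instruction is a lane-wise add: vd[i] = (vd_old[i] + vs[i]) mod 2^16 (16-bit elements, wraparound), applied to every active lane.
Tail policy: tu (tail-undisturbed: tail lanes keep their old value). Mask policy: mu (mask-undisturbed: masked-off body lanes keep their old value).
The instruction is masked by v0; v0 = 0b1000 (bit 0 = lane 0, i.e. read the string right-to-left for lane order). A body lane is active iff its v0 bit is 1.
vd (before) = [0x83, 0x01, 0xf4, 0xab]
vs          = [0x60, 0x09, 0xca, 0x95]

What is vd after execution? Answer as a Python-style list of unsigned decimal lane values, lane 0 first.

vd = [131, 1, 244, 171]

VLMAX = VLEN×LMUL/SEW = 128×1/2/16 = 4
vl ← min(1, 4) = 1
[0] mask-off/keep = 0x83
[1] tail/keep = 0x01
[2] tail/keep = 0xf4
[3] tail/keep = 0xab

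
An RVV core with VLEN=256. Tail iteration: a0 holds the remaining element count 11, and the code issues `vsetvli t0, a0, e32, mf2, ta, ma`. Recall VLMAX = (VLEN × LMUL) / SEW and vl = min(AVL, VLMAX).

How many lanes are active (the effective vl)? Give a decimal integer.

VLMAX = VLEN×LMUL/SEW = 256×1/2/32 = 4
vl = min(AVL, VLMAX) = min(11, 4) = 4

vl = 4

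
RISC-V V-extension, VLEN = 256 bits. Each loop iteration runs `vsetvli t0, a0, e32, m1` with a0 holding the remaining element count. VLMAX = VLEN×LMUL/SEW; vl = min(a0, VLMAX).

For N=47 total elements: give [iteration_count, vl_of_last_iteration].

[iterations, last_vl] = [6, 7]

lanes per group: 256·1/32 = 8
47 elements at 8/iter → 6 passes, remainder 7 on the last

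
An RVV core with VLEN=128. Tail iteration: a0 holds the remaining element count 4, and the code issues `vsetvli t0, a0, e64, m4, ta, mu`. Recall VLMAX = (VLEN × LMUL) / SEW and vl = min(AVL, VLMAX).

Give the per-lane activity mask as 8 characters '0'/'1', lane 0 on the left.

lanes per group: 128·4/64 = 8
AVL=4 ≤ VLMAX=8, so vl = 4
bits (lane 0 leftmost): 11110000

predicate = 11110000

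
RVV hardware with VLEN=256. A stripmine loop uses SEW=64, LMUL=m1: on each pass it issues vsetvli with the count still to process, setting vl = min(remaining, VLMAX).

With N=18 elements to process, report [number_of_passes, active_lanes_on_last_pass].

[iterations, last_vl] = [5, 2]

VLMAX = VLEN×LMUL/SEW = 256×1/64 = 4
N=18: ⌈18/4⌉ = 5 iters; last vl = 18 − 4×4 = 2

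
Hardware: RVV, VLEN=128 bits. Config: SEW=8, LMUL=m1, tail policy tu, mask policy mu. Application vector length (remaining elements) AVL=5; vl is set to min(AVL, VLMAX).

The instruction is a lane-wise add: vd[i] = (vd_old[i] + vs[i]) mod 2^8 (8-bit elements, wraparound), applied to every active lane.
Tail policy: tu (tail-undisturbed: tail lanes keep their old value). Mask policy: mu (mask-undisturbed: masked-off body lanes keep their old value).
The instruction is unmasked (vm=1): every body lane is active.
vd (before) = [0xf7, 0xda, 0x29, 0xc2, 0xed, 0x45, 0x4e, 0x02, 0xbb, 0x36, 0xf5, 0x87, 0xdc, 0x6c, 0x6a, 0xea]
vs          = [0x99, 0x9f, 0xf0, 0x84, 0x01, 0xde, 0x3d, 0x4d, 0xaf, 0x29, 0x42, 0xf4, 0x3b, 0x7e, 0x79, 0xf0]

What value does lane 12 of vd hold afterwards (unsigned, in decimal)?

vd[12] = 220

VLMAX = VLEN×LMUL/SEW = 128×1/8 = 16
AVL=5 ≤ VLMAX=16, so vl = 5
  i=0: add(0xf7,0x99) → 144
  i=1: add(0xda,0x9f) → 121
  i=2: add(0x29,0xf0) → 25
  i=3: add(0xc2,0x84) → 70
  i=4: add(0xed,0x01) → 238
  i=5: tail/keep → 69
  i=6: tail/keep → 78
  i=7: tail/keep → 2
  i=8: tail/keep → 187
  i=9: tail/keep → 54
  i=10: tail/keep → 245
  i=11: tail/keep → 135
  i=12: tail/keep → 220
  i=13: tail/keep → 108
  i=14: tail/keep → 106
  i=15: tail/keep → 234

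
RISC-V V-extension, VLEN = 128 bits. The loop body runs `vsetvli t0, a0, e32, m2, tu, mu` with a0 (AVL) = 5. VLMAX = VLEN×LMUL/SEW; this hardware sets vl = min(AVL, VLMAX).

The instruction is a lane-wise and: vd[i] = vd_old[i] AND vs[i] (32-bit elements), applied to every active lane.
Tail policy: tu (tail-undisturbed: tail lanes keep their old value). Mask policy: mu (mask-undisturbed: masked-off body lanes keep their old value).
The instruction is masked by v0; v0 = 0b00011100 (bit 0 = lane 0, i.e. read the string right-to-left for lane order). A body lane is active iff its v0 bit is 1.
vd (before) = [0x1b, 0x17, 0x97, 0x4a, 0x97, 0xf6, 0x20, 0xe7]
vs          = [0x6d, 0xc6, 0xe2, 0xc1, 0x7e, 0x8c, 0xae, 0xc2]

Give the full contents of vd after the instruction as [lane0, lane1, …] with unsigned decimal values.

VLMAX = VLEN×LMUL/SEW = 128×2/32 = 8
AVL=5 ≤ VLMAX=8, so vl = 5
vd[0] mask-off/keep -> 0x1b
vd[1] mask-off/keep -> 0x17
vd[2] and(0x97,0xe2) -> 0x82
vd[3] and(0x4a,0xc1) -> 0x40
vd[4] and(0x97,0x7e) -> 0x16
vd[5] tail/keep -> 0xf6
vd[6] tail/keep -> 0x20
vd[7] tail/keep -> 0xe7

vd = [27, 23, 130, 64, 22, 246, 32, 231]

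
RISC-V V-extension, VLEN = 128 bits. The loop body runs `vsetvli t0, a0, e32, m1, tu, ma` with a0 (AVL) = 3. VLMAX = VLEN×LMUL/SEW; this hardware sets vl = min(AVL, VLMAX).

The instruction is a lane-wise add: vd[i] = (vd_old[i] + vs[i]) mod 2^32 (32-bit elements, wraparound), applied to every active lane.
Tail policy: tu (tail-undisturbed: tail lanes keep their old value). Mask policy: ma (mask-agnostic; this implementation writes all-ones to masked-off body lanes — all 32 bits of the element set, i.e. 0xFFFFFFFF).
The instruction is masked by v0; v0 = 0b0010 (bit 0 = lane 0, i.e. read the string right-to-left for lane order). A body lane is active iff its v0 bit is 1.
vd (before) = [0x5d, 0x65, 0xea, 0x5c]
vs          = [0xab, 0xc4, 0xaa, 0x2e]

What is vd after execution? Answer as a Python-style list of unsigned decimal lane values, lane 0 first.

vd = [4294967295, 297, 4294967295, 92]

VLMAX = VLEN×LMUL/SEW = 128×1/32 = 4
vl ← min(3, 4) = 3
lane  0: mask-off/ones ⇒ 0xffffffff
lane  1: add(0x65,0xc4) ⇒ 0x129
lane  2: mask-off/ones ⇒ 0xffffffff
lane  3: tail/keep ⇒ 0x5c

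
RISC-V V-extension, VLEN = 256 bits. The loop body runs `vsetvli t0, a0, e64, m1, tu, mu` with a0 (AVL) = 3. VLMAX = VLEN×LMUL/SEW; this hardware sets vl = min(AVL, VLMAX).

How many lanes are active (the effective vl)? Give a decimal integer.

vl = 3

lanes per group: 256·1/64 = 4
vl = min(AVL, VLMAX) = min(3, 4) = 3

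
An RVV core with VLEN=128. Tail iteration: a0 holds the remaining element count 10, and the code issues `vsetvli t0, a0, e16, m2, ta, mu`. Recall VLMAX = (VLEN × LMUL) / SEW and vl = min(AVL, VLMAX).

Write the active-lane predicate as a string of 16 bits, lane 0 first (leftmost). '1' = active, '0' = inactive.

predicate = 1111111111000000

VLMAX = (128 × 2) / 16 = 16 lanes
vl = min(AVL, VLMAX) = min(10, 16) = 10
bits (lane 0 leftmost): 1111111111000000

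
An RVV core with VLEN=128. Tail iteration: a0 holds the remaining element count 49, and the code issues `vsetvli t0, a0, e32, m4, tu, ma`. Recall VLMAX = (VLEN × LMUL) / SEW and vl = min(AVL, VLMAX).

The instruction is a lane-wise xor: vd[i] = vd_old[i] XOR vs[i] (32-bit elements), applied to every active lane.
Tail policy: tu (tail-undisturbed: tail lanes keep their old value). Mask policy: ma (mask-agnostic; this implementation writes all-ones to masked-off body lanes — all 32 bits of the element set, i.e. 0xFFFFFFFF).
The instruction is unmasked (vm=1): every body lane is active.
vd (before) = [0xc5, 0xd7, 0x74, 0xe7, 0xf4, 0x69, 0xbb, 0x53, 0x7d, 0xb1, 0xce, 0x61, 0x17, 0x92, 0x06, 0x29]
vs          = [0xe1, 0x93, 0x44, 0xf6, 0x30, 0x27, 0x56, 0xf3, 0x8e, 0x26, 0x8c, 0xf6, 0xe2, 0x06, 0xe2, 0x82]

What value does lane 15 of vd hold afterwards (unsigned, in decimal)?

VLMAX = VLEN×LMUL/SEW = 128×4/32 = 16
vl ← min(49, 16) = 16
[0] xor(0xc5,0xe1) = 0x24
[1] xor(0xd7,0x93) = 0x44
[2] xor(0x74,0x44) = 0x30
[3] xor(0xe7,0xf6) = 0x11
[4] xor(0xf4,0x30) = 0xc4
[5] xor(0x69,0x27) = 0x4e
[6] xor(0xbb,0x56) = 0xed
[7] xor(0x53,0xf3) = 0xa0
[8] xor(0x7d,0x8e) = 0xf3
[9] xor(0xb1,0x26) = 0x97
[10] xor(0xce,0x8c) = 0x42
[11] xor(0x61,0xf6) = 0x97
[12] xor(0x17,0xe2) = 0xf5
[13] xor(0x92,0x06) = 0x94
[14] xor(0x06,0xe2) = 0xe4
[15] xor(0x29,0x82) = 0xab

vd[15] = 171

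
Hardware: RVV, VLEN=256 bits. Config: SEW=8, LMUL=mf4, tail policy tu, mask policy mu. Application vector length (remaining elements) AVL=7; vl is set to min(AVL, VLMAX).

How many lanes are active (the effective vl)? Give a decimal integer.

vl = 7

VLMAX = (256 × 1/4) / 8 = 8 lanes
vl ← min(7, 8) = 7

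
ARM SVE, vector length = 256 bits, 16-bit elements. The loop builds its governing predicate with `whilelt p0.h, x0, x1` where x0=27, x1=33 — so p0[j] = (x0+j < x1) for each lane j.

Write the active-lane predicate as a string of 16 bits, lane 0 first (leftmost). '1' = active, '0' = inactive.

predicate = 1111110000000000

register lanes = 256/16 = 16
active while 27+j < 33, i.e. j ∈ [0,6) capped at 16 ⇒ 6
bits (lane 0 leftmost): 1111110000000000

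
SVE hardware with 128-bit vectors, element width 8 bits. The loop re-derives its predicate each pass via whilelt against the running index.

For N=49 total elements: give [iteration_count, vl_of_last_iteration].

[iterations, last_vl] = [4, 1]

register lanes = 128/8 = 16
N=49: ⌈49/16⌉ = 4 iters; last vl = 49 − 3×16 = 1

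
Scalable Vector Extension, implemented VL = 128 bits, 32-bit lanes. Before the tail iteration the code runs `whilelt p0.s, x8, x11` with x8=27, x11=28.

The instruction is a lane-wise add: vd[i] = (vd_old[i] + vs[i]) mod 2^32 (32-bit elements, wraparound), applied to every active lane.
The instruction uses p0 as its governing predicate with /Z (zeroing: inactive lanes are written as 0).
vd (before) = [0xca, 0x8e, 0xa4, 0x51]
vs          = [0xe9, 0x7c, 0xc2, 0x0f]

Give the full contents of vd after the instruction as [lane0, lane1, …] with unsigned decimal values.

vd = [435, 0, 0, 0]

128-bit reg / 32-bit elem → 4 lanes
whilelt: lane j active iff 27+j < 28 → j < 1 → 1 active
[0] add(0xca,0xe9) = 0x1b3
[1] tail/zero = 0x00
[2] tail/zero = 0x00
[3] tail/zero = 0x00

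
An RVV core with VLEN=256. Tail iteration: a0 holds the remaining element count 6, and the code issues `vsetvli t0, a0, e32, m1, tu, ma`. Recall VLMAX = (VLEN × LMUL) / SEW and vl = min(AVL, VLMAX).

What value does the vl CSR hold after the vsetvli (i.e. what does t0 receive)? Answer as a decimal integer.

VLMAX = VLEN×LMUL/SEW = 256×1/32 = 8
vl = min(AVL, VLMAX) = min(6, 8) = 6

vl = 6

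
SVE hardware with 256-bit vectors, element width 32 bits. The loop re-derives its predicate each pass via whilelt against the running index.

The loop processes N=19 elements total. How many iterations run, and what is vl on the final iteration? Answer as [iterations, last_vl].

256-bit reg / 32-bit elem → 8 lanes
19 elements at 8/iter → 3 passes, remainder 3 on the last

[iterations, last_vl] = [3, 3]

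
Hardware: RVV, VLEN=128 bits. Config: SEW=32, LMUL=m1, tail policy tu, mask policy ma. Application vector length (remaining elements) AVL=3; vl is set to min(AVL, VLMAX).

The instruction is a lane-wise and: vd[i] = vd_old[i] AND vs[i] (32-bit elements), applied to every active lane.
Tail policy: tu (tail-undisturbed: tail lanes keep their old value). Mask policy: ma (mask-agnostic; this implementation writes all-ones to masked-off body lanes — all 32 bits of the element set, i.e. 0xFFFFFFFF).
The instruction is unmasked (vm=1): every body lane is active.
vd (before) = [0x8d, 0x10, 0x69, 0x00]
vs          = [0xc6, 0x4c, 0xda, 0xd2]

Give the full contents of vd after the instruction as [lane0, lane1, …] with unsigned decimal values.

vd = [132, 0, 72, 0]

VLMAX = VLEN×LMUL/SEW = 128×1/32 = 4
vl = min(AVL, VLMAX) = min(3, 4) = 3
lane  0: and(0x8d,0xc6) ⇒ 0x84
lane  1: and(0x10,0x4c) ⇒ 0x00
lane  2: and(0x69,0xda) ⇒ 0x48
lane  3: tail/keep ⇒ 0x00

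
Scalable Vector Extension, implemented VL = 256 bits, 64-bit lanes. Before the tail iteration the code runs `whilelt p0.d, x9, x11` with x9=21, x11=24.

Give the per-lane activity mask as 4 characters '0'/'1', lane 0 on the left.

256-bit reg / 64-bit elem → 4 lanes
whilelt: lane j active iff 21+j < 24 → j < 3 → 3 active
bits (lane 0 leftmost): 1110

predicate = 1110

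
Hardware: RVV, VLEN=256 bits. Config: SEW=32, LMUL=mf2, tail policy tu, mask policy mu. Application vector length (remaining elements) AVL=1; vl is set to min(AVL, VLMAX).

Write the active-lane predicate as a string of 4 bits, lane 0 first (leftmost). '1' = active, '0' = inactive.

predicate = 1000

lanes per group: 256·1/2/32 = 4
vl ← min(1, 4) = 1
bits (lane 0 leftmost): 1000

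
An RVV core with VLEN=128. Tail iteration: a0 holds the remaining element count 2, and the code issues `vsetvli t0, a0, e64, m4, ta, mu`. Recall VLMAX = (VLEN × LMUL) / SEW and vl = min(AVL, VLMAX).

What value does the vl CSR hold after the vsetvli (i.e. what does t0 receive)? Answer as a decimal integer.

vl = 2

lanes per group: 128·4/64 = 8
vl ← min(2, 8) = 2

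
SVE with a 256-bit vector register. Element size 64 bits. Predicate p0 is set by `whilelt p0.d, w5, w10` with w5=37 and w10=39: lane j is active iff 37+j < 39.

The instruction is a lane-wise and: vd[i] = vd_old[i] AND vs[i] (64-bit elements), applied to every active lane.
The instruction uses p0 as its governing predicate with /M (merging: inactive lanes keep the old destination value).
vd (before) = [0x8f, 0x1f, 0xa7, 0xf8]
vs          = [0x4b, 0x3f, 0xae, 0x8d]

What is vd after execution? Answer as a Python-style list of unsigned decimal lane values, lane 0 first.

vd = [11, 31, 167, 248]

lane count: 256 div 64 = 4
active while 37+j < 39, i.e. j ∈ [0,2) capped at 4 ⇒ 2
[0] and(0x8f,0x4b) = 0x0b
[1] and(0x1f,0x3f) = 0x1f
[2] tail/keep = 0xa7
[3] tail/keep = 0xf8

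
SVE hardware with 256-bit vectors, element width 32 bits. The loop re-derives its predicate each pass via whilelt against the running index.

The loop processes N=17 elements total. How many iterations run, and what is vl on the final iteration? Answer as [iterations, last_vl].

[iterations, last_vl] = [3, 1]

lane count: 256 div 32 = 8
N=17: ⌈17/8⌉ = 3 iters; last vl = 17 − 2×8 = 1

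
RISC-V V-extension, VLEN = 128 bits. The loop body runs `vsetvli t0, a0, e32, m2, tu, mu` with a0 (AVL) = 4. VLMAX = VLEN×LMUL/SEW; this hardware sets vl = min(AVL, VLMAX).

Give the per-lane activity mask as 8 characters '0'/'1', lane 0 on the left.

predicate = 11110000

lanes per group: 128·2/32 = 8
vl ← min(4, 8) = 4
bits (lane 0 leftmost): 11110000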